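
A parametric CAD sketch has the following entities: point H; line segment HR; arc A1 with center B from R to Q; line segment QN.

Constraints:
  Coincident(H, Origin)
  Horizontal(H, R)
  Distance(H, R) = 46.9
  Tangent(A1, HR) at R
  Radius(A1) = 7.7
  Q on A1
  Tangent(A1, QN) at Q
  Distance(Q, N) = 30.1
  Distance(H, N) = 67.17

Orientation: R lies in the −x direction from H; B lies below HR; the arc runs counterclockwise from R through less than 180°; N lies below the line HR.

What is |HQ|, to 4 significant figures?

55.09

Checks: |BQ| = 7.700 ✓; ∠(BQ, QN) = 90.00° ✓; |QN| = 30.10 ✓; |HN| = 67.17 ✓.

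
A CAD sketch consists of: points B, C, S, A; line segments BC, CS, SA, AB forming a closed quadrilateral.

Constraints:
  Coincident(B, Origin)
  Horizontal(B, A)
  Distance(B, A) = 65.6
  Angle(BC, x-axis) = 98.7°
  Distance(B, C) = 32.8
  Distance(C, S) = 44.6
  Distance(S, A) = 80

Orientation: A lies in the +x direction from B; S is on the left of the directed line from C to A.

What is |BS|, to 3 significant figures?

71.2

B is at the origin; BA is horizontal with |BA| = 65.6 and A in +x, so A = (65.6, 0). BC runs at 98.7° with |BC| = 32.8, so C = (-4.96, 32.4). S is determined by |CS| = 44.6 and |SA| = 80.0 together: it lies at the intersection of circle(C, 44.6) and circle(A, 80.0). With |CA| = 77.7, the foot of the radical line on CA is 10.4 from C and the perpendicular offset is √(44.6² − 10.4²) = 43.4. Taking the left-of-CA solution: S = (22.6, 67.5).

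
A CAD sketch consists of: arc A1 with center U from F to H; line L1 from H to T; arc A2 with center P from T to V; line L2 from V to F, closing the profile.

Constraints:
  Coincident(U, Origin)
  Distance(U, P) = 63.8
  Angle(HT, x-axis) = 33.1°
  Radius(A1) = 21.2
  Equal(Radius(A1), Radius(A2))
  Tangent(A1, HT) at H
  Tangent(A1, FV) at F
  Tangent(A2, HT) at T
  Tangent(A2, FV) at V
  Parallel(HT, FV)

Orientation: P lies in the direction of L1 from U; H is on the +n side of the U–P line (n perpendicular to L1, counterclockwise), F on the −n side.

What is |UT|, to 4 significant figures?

67.23

Tangency of A1 to both parallel lines with radius 21.2 puts H and F at U ± 21.2·n: H = (-11.58, 17.76), F = (11.58, -17.76). Equal radii place T and V the same way about P: T = P + 21.2·n = (41.87, 52.60), V = P − 21.2·n = (65.02, 17.08). Then |UT| = |T − U| = 67.23.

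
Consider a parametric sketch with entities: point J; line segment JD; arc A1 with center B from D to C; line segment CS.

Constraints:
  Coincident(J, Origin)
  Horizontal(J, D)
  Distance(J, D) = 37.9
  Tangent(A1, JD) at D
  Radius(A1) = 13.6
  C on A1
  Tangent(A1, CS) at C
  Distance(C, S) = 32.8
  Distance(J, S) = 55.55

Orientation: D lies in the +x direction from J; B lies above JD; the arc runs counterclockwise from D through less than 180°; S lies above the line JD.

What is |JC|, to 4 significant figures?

53.34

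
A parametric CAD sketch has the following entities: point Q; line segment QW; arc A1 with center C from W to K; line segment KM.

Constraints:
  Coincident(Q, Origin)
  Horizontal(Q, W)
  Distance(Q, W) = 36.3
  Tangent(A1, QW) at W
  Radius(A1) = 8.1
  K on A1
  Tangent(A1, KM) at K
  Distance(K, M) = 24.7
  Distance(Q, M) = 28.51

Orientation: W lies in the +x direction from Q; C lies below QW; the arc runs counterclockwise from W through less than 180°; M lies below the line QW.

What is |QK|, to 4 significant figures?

29.84

Checks: |CK| = 8.100 ✓; ∠(CK, KM) = 90.00° ✓; |KM| = 24.70 ✓; |QM| = 28.51 ✓.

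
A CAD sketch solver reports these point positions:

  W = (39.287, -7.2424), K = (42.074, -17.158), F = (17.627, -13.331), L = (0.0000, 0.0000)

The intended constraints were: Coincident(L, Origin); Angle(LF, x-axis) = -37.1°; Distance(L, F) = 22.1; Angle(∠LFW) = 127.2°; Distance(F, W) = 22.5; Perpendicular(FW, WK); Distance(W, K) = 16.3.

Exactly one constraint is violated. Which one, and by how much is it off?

Distance(W, K) = 16.3 — off by 6.00.

L = (0.00, 0.00) ✓; LF at -37.10° ✓; |LF| = 22.10 ✓; ∠LFW = 127.2° ✓; |FW| = 22.50 ✓; ∠(FW, WK) = 90.00° ✓; |WK| = 10.30 ✗.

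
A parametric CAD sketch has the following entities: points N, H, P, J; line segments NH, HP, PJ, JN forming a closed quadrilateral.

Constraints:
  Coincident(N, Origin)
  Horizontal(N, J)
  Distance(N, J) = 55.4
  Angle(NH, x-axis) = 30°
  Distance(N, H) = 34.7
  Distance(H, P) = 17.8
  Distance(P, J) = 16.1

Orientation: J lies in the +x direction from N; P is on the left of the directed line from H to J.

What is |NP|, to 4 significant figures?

49.58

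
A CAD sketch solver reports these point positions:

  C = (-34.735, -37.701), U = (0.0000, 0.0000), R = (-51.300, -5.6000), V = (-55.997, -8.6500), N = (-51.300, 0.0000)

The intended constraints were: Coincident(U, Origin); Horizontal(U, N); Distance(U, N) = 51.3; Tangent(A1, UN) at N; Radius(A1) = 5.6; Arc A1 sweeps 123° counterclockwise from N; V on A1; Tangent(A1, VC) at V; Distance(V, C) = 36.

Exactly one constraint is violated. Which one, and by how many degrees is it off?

Tangent(A1, VC) at V — off by 3.20°.

U = (0.00, 0.00) ✓; U.y = 0.00, N.y = 0.00 ✓; |UN| = 51.30 ✓; ∠(RN, NU) = 90.00° ✓; |RN| = 5.600 ✓; bearing(R→V) − bearing(R→N) = 123.0° ✓; |RV| = 5.600 ✓; ∠(RV, VC) = 86.80° ✗; |VC| = 36.00 ✓.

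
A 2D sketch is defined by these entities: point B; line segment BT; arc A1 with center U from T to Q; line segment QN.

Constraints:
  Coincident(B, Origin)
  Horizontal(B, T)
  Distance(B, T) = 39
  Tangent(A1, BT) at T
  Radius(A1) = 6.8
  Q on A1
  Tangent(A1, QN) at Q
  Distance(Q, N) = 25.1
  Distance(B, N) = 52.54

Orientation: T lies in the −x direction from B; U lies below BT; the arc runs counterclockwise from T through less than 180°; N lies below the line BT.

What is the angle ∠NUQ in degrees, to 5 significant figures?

74.842°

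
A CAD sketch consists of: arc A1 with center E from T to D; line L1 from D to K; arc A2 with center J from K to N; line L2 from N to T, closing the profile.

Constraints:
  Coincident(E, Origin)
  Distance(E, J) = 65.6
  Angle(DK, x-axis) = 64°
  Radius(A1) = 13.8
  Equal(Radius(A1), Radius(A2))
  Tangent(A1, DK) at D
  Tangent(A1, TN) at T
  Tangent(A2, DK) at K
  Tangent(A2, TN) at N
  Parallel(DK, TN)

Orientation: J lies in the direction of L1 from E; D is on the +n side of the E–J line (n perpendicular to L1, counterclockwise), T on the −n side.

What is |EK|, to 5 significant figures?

67.036

Tangency of A1 to both parallel lines with radius 13.8 puts D and T at E ± 13.8·n: D = (-12.403, 6.0495), T = (12.403, -6.0495). Equal radii place K and N the same way about J: K = J + 13.8·n = (16.354, 65.010), N = J − 13.8·n = (41.161, 52.911). Then |EK| = |K − E| = 67.036.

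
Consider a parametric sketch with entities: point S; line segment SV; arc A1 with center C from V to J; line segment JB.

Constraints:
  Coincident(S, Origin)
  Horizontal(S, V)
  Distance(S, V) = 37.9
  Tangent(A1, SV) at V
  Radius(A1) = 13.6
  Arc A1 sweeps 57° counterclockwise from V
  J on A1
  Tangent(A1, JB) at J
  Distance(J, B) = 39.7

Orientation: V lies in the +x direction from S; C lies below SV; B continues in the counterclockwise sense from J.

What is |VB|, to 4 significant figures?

51.48

On A1, V sits at bearing 90° from C; a 57° counterclockwise sweep puts J at bearing 147°, so J = C + 13.6·(cos 147°, sin 147°) = (26.49, -6.193). Since A1 is tangent to JB there, CJ ⟂ JB, so JB runs along (−sin 147°, cos 147°); with |JB| = 39.7, B = (4.872, -39.49). Then |VB| = |B − V| = 51.48.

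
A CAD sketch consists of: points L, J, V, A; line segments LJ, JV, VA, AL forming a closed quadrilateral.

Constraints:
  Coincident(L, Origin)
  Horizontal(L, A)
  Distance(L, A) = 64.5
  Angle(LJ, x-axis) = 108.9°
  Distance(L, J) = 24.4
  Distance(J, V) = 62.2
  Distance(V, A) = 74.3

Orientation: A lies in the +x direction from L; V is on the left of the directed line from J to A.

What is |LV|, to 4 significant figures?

76.61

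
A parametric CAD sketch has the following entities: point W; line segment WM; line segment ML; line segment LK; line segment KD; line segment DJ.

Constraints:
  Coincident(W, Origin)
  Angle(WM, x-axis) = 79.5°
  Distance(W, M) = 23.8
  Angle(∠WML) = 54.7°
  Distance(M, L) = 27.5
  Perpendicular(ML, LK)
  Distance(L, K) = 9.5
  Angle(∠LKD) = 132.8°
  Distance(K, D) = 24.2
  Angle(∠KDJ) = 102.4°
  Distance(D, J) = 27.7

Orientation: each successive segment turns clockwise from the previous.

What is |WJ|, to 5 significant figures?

28.322

W is at the origin; WM runs at 79.5° with length 23.8, so M = (4.3372, 23.401). ∠WML = 54.7° gives ML at -45.800° from the x-axis; with |ML| = 27.5, L = (23.509, 3.6864). ML ⟂ LK, so LK runs at -135.80°; with |LK| = 9.5, K = (16.699, -2.9366). ∠LKD = 132.8° gives KD at 177.00° from the x-axis; with |KD| = 24.2, D = (-7.4682, -1.6701). ∠KDJ = 102.4° gives DJ at 99.400° from the x-axis; with |DJ| = 27.7, J = (-11.992, 25.658). Then |WJ| = |J − W| = 28.322.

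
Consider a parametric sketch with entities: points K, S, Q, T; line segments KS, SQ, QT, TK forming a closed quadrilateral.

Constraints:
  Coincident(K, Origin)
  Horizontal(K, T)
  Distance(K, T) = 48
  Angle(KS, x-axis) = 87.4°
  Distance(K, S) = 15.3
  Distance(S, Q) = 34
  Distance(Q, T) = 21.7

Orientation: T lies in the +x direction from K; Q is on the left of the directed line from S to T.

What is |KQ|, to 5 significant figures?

38.637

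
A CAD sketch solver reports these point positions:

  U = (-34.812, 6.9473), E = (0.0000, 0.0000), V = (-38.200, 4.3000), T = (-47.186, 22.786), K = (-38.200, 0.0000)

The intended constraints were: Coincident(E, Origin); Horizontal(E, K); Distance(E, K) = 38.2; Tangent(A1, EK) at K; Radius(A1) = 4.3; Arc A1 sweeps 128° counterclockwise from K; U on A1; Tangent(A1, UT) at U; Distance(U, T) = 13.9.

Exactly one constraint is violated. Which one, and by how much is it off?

Distance(U, T) = 13.9 — off by 6.20.

E = (0.00, 0.00) ✓; E.y = 0.00, K.y = 0.00 ✓; |EK| = 38.20 ✓; ∠(VK, KE) = 90.00° ✓; |VK| = 4.300 ✓; bearing(V→U) − bearing(V→K) = 128.0° ✓; |VU| = 4.300 ✓; ∠(VU, UT) = 90.00° ✓; |UT| = 20.10 ✗.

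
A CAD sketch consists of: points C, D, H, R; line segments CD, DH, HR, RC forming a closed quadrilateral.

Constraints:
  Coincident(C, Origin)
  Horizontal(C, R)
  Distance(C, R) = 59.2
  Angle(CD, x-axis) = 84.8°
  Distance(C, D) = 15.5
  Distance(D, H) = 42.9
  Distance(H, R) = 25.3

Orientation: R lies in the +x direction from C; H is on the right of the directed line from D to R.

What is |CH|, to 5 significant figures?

37.319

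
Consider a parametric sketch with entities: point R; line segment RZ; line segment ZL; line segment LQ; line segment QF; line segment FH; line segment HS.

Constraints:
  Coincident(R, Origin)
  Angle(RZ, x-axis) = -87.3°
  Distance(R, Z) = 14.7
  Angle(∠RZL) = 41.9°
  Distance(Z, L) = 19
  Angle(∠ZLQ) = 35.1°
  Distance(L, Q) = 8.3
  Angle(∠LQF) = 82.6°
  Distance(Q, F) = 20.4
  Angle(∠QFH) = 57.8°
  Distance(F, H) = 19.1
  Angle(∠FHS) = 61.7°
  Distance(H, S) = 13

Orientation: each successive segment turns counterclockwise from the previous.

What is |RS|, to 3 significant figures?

11.3

R is at the origin; RZ runs at -87.3° with length 14.7, so Z = (0.692, -14.7). ∠RZL = 41.9° gives ZL at 50.8° from the x-axis; with |ZL| = 19.0, L = (12.7, 0.0403). ∠ZLQ = 35.1° gives LQ at -164° from the x-axis; with |LQ| = 8.3, Q = (4.71, -2.21). ∠LQF = 82.6° gives QF at -66.9° from the x-axis; with |QF| = 20.4, F = (12.7, -21.0). ∠QFH = 57.8° gives FH at 55.3° from the x-axis; with |FH| = 19.1, H = (23.6, -5.27). ∠FHS = 61.7° gives HS at 174° from the x-axis; with |HS| = 13.0, S = (10.7, -3.82). Then |RS| = |S − R| = 11.3.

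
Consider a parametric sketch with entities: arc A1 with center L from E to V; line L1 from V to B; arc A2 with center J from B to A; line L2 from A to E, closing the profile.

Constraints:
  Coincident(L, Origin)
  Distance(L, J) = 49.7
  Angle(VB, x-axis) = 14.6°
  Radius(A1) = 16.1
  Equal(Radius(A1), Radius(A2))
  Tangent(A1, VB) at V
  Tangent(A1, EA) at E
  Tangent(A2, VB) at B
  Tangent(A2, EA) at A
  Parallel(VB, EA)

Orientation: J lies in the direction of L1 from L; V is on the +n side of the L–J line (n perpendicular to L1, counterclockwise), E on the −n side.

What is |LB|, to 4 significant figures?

52.24

The slot axis is L1's direction at 14.6°, so u = (cos 14.6°, sin 14.6°) = (0.9677, 0.2521) and n = (−sin 14.6°, cos 14.6°) = (-0.2521, 0.9677). L is at the origin and J lies 49.7 along u from L, so J = 49.7·u = (48.10, 12.53). Tangency of A1 to both parallel lines with radius 16.1 puts V and E at L ± 16.1·n: V = (-4.058, 15.58), E = (4.058, -15.58). Equal radii place B and A the same way about J: B = J + 16.1·n = (44.04, 28.11), A = J − 16.1·n = (52.15, -3.052). Then |LB| = |B − L| = 52.24.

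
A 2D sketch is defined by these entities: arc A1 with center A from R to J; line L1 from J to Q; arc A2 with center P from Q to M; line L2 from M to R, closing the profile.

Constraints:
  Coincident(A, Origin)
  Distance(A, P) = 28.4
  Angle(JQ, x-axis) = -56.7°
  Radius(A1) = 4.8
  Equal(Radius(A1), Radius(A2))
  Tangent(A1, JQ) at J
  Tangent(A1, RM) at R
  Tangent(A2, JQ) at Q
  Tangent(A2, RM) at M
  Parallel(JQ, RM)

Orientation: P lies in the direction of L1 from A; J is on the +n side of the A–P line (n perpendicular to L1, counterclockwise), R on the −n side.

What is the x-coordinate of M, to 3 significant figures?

11.6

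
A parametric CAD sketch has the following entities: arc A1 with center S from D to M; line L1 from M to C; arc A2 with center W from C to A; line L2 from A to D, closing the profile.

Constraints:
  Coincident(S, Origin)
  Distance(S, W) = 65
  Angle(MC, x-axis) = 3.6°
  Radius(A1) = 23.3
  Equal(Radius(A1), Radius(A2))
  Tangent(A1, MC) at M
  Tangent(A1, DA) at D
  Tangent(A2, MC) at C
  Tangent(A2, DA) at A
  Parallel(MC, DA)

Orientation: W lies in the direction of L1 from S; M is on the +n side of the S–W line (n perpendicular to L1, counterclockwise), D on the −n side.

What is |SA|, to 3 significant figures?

69.0

The slot axis is L1's direction at 3.6°, so u = (cos 3.6°, sin 3.6°) = (0.998, 0.0628) and n = (−sin 3.6°, cos 3.6°) = (-0.0628, 0.998). S is at the origin and W lies 65.0 along u from S, so W = 65.0·u = (64.9, 4.08). Tangency of A1 to both parallel lines with radius 23.3 puts M and D at S ± 23.3·n: M = (-1.46, 23.3), D = (1.46, -23.3). Equal radii place C and A the same way about W: C = W + 23.3·n = (63.4, 27.3), A = W − 23.3·n = (66.3, -19.2). Then |SA| = |A − S| = 69.0.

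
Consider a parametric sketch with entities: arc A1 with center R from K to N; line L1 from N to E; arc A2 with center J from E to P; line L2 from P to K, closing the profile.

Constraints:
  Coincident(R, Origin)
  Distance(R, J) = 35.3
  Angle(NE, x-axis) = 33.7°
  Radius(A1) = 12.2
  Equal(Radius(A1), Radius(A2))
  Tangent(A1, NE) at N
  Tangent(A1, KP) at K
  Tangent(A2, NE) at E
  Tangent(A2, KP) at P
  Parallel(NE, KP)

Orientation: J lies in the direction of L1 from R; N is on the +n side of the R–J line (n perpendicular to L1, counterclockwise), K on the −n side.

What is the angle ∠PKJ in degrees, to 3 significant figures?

19.1°

The slot axis is L1's direction at 33.7°, so u = (cos 33.7°, sin 33.7°) = (0.832, 0.555) and n = (−sin 33.7°, cos 33.7°) = (-0.555, 0.832). R is at the origin and J lies 35.3 along u from R, so J = 35.3·u = (29.4, 19.6). Tangency of A1 to both parallel lines with radius 12.2 puts N and K at R ± 12.2·n: N = (-6.77, 10.1), K = (6.77, -10.1). Equal radii place E and P the same way about J: E = J + 12.2·n = (22.6, 29.7), P = J − 12.2·n = (36.1, 9.44). Then cos ∠PKJ = KP·KJ / (|KP||KJ|), giving 19.1°.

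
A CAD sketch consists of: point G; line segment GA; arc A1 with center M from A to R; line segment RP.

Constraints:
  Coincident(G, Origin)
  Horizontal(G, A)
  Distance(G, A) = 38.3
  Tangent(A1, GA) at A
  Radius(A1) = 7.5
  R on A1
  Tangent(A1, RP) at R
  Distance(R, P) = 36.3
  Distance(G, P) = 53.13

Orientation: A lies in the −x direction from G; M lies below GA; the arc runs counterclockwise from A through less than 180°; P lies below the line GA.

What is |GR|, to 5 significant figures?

46.362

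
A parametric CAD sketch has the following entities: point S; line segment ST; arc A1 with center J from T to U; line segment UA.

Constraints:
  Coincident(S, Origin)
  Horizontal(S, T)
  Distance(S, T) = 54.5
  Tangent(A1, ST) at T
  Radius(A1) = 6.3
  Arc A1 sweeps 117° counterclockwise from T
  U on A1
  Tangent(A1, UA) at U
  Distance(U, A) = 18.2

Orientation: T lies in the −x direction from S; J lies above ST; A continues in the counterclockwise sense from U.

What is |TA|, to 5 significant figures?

25.514

On A1, T sits at bearing -90° from J; a 117° counterclockwise sweep puts U at bearing 27°, so U = J + 6.3·(cos 27°, sin 27°) = (-48.887, 9.1601). Since A1 is tangent to UA there, JU ⟂ UA, so UA runs along (−sin 27°, cos 27°); with |UA| = 18.2, A = (-57.149, 25.376). Then |TA| = |A − T| = 25.514.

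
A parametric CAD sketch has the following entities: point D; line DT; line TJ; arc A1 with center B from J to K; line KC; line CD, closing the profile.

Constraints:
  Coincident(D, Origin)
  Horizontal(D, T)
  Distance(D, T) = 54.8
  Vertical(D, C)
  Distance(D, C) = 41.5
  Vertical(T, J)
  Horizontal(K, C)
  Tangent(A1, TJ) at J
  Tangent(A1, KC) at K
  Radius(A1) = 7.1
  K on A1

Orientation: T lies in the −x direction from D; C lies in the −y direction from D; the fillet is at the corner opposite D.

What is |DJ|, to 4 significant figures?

64.70

The virtual corner opposite D is at (-54.80, -41.50). A1 meets TJ tangentially, so BJ is at right angles to TJ and since A1 is tangent to KC there, BK ⟂ KC, with radius 7.1, so the center B sits 7.1 in from both sides at B = (-47.70, -34.40). That places the tangent points at J = (-54.80, -34.40) on TJ and K = (-47.70, -41.50) on KC. Then |DJ| = |J − D| = 64.70.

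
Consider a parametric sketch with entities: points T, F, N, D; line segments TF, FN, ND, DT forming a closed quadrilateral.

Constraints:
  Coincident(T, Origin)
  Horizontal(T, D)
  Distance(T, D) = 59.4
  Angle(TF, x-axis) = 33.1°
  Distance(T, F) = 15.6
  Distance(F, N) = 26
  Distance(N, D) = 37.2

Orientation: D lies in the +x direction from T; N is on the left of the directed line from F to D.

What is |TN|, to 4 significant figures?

41.50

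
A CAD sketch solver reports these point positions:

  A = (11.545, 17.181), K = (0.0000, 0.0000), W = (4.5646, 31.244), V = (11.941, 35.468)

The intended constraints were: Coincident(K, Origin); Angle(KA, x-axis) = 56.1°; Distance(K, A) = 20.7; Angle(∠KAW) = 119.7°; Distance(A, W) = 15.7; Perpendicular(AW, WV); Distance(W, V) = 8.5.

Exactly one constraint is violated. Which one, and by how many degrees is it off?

Perpendicular(AW, WV) — off by 3.40°.

K = (0.00, 0.00) ✓; KA at 56.10° ✓; |KA| = 20.70 ✓; ∠KAW = 119.7° ✓; |AW| = 15.70 ✓; ∠(AW, WV) = 86.60° ✗; |WV| = 8.500 ✓.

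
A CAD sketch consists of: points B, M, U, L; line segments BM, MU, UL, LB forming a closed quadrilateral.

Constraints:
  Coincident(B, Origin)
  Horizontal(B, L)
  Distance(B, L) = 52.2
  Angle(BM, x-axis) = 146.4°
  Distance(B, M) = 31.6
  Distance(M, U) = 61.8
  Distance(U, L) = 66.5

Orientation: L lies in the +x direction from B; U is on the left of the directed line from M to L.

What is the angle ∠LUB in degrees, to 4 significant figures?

47.90°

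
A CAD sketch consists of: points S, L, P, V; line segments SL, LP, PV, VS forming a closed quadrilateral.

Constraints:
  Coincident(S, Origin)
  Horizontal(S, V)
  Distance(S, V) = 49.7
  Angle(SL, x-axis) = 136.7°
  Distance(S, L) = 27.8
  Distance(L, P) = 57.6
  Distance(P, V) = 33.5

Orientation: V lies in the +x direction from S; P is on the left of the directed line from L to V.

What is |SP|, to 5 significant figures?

47.428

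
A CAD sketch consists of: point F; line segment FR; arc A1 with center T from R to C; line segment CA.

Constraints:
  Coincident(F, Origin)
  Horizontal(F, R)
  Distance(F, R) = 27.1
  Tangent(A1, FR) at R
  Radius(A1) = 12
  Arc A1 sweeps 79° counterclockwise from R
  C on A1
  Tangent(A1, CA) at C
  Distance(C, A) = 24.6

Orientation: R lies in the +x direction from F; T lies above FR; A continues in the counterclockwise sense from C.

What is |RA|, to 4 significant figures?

37.65

On A1, R sits at bearing -90° from T; a 79° counterclockwise sweep puts C at bearing -11°, so C = T + 12.0·(cos -11°, sin -11°) = (38.88, 9.710). A1 meets CA tangentially, so TC is at right angles to CA, so CA runs along (−sin -11°, cos -11°); with |CA| = 24.6, A = (43.57, 33.86). Then |RA| = |A − R| = 37.65.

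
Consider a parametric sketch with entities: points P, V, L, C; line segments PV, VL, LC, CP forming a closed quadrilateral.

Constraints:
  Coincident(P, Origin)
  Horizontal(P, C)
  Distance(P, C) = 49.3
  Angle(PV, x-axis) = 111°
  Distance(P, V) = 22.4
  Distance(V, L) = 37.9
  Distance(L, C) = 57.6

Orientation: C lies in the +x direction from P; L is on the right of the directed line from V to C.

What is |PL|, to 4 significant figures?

17.87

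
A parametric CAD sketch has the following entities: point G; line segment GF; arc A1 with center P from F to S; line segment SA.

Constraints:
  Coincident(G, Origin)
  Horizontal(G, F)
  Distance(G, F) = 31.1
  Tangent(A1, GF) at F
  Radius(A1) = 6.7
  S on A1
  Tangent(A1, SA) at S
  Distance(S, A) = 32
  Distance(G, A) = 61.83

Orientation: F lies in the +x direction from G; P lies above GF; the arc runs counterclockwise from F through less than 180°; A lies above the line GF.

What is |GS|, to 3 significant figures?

36.9

G is at the origin; G and F share the same y with |GF| = 31.1 and F on the +x side, so F = (31.1, 0.00). The tangent condition forces PF to be normal to GF, so P = F + (0, 6.7) = (31.1, 6.70). Since PS ⟂ SA (tangency), |PA| = √(6.7² + 32.0²) = 32.7 regardless of where S sits on A1. So A lies on both circle(G, 61.83) and circle(P, 32.7); the above-GF intersection is A = (54.1, 29.9). S is the foot of the tangent from A: S = (36.7, 3.06).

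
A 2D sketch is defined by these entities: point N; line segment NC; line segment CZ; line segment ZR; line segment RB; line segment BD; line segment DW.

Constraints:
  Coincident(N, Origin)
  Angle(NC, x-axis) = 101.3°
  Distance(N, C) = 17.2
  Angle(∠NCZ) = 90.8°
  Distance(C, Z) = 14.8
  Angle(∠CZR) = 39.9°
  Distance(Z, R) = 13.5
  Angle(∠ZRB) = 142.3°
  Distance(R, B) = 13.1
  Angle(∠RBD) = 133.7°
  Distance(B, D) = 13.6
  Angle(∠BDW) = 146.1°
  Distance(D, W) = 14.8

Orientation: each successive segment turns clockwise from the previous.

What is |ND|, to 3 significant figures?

25.2

N is at the origin; NC runs at 101.3° with length 17.2, so C = (-3.37, 16.9). ∠NCZ = 90.8° gives CZ at 12.1° from the x-axis; with |CZ| = 14.8, Z = (11.1, 20.0). ∠CZR = 39.9° gives ZR at -128° from the x-axis; with |ZR| = 13.5, R = (2.79, 9.33). ∠ZRB = 142.3° gives RB at -166° from the x-axis; with |RB| = 13.1, B = (-9.90, 6.10). ∠RBD = 133.7° gives BD at 148° from the x-axis; with |BD| = 13.6, D = (-21.4, 13.3). Then |ND| = |D − N| = 25.2.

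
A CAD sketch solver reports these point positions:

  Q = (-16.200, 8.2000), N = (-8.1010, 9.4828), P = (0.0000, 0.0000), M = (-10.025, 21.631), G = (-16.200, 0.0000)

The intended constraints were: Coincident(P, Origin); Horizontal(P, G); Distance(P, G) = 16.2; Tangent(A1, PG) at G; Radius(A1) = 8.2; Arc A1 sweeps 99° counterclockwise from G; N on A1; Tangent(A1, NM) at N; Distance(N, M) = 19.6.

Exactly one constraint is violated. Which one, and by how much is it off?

Distance(N, M) = 19.6 — off by 7.30.

P = (0.00, 0.00) ✓; P.y = 0.00, G.y = 0.00 ✓; |PG| = 16.20 ✓; ∠(QG, GP) = 90.00° ✓; |QG| = 8.200 ✓; bearing(Q→N) − bearing(Q→G) = 99.00° ✓; |QN| = 8.200 ✓; ∠(QN, NM) = 90.00° ✓; |NM| = 12.30 ✗.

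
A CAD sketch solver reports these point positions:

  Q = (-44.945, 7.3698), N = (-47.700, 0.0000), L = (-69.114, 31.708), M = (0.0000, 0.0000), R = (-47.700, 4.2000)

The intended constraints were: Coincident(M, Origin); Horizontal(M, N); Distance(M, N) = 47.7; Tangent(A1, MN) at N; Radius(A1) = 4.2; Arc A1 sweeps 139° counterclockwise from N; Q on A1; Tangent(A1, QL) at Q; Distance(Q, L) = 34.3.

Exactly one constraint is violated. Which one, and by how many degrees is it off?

Tangent(A1, QL) at Q — off by 4.20°.

M = (0.00, 0.00) ✓; M.y = 0.00, N.y = 0.00 ✓; |MN| = 47.70 ✓; ∠(RN, NM) = 90.00° ✓; |RN| = 4.200 ✓; bearing(R→Q) − bearing(R→N) = 139.0° ✓; |RQ| = 4.200 ✓; ∠(RQ, QL) = 94.20° ✗; |QL| = 34.30 ✓.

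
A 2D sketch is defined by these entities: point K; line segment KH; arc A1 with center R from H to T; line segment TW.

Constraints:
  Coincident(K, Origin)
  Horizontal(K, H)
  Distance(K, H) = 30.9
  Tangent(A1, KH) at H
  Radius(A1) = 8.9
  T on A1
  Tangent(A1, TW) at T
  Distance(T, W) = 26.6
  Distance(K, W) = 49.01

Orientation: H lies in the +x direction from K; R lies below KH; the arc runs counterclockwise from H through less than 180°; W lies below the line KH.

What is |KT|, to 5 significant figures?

25.649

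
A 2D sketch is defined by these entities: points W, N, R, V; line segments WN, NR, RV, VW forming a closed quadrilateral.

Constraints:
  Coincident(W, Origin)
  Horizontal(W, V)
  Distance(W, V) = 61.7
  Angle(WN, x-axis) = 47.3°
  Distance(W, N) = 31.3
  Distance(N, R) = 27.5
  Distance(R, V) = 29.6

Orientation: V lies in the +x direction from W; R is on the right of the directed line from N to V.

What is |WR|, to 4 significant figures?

32.26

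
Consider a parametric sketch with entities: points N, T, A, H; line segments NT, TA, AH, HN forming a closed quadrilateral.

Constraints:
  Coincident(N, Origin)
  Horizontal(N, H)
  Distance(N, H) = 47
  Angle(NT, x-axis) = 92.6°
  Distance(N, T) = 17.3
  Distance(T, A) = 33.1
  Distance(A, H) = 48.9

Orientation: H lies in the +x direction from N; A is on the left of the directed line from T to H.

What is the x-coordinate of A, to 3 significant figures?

21.5

N is at the origin; N and H share the same y with |NH| = 47.0 and H in +x, so H = (47.0, 0). NT runs at 92.6° with |NT| = 17.3, so T = (-0.785, 17.3). A is determined by |TA| = 33.1 and |AH| = 48.9 together: it lies at the intersection of circle(T, 33.1) and circle(H, 48.9). With |TH| = 50.8, the foot of the radical line on TH is 12.7 from T and the perpendicular offset is √(33.1² − 12.7²) = 30.6. Taking the left-of-TH solution: A = (21.5, 41.7).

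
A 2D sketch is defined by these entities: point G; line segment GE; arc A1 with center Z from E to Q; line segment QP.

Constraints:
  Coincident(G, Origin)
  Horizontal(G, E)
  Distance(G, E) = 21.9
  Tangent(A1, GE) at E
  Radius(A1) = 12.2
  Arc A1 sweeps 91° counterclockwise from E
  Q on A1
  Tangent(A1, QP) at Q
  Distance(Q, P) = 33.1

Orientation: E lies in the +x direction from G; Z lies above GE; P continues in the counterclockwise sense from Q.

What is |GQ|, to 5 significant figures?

36.287

Tangency of A1 to GE means the radius ZE is perpendicular to GE, so Z = E + (0, 12.2) = (21.900, 12.200). On A1, E sits at bearing -90° from Z; a 91° counterclockwise sweep puts Q at bearing 1°, so Q = Z + 12.2·(cos 1°, sin 1°) = (34.098, 12.413). Then |GQ| = |Q − G| = 36.287.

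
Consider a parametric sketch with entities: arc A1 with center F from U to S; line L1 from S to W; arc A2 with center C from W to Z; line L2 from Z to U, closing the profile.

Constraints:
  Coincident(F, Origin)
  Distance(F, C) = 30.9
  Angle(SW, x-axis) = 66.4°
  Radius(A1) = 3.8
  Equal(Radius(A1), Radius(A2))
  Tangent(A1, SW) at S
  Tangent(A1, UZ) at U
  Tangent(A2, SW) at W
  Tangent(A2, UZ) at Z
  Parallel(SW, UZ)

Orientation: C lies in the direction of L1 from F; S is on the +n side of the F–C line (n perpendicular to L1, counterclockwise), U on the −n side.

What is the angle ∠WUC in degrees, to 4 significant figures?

6.807°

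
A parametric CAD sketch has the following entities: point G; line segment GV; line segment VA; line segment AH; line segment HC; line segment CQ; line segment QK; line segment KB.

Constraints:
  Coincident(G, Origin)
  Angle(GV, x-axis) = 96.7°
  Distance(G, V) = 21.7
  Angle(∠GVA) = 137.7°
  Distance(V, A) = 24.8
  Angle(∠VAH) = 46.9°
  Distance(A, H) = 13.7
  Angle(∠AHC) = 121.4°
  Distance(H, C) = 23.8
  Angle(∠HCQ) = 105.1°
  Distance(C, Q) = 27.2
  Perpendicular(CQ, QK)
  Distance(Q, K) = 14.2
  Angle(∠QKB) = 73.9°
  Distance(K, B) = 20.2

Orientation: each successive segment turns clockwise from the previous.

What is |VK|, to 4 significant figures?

23.30

G is at the origin; GV runs at 96.7° with length 21.7, so V = (-2.532, 21.55). ∠GVA = 137.7° gives VA at 54.40° from the x-axis; with |VA| = 24.8, A = (11.90, 41.72). ∠VAH = 46.9° gives AH at -78.70° from the x-axis; with |AH| = 13.7, H = (14.59, 28.28). ∠AHC = 121.4° gives HC at -137.3° from the x-axis; with |HC| = 23.8, C = (-2.902, 12.14). ∠HCQ = 105.1° gives CQ at 147.8° from the x-axis; with |CQ| = 27.2, Q = (-25.92, 26.64). CQ ⟂ QK, so QK runs at 57.80°; with |QK| = 14.2, K = (-18.35, 38.65). Then |VK| = |K − V| = 23.30.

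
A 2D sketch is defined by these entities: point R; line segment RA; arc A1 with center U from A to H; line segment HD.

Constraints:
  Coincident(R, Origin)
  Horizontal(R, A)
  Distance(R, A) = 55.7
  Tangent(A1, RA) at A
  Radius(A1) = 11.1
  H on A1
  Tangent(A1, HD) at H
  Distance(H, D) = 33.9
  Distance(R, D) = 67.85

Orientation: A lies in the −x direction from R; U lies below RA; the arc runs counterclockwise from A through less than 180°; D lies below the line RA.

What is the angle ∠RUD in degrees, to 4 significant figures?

91.49°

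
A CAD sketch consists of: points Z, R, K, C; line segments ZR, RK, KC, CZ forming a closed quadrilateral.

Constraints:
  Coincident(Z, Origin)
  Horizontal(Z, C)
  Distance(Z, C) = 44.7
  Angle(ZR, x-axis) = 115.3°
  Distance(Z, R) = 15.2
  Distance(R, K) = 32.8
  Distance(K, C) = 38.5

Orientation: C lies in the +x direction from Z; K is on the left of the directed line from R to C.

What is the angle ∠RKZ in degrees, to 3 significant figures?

23.7°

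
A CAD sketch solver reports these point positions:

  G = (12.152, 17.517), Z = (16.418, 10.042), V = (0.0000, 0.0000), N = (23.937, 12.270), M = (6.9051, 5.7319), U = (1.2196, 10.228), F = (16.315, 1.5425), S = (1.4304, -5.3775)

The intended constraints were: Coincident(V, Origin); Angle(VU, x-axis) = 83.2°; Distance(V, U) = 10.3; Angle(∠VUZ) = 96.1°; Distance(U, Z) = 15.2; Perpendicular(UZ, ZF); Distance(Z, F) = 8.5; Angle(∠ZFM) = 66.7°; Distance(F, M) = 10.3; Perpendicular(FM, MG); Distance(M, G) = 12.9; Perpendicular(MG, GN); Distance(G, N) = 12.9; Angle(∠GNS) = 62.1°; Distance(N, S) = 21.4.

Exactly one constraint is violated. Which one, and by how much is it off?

Distance(N, S) = 21.4 — off by 7.20.

V = (0.00, 0.00) ✓; VU at 83.20° ✓; |VU| = 10.30 ✓; ∠VUZ = 96.10° ✓; |UZ| = 15.20 ✓; ∠(UZ, ZF) = 89.99° ✓; |ZF| = 8.500 ✓; ∠ZFM = 66.70° ✓; |FM| = 10.30 ✓; ∠(FM, MG) = 90.00° ✓; |MG| = 12.90 ✓; ∠(MG, GN) = 90.00° ✓; |GN| = 12.90 ✓; ∠GNS = 62.10° ✓; |NS| = 28.60 ✗.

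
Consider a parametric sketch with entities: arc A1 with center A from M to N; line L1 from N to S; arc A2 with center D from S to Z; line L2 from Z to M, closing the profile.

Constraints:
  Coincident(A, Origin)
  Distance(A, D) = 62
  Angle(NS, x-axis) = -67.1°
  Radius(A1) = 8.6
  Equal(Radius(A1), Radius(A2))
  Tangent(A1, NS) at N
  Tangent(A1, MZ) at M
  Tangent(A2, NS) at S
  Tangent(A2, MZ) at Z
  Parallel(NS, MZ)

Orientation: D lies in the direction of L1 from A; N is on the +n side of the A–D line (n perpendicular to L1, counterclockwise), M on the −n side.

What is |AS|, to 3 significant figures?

62.6

The slot axis is L1's direction at -67.1°, so u = (cos -67.1°, sin -67.1°) = (0.389, -0.921) and n = (−sin -67.1°, cos -67.1°) = (0.921, 0.389). A is at the origin and D lies 62.0 along u from A, so D = 62.0·u = (24.1, -57.1). Tangency of A1 to both parallel lines with radius 8.6 puts N and M at A ± 8.6·n: N = (7.92, 3.35), M = (-7.92, -3.35). Equal radii place S and Z the same way about D: S = D + 8.6·n = (32.0, -53.8), Z = D − 8.6·n = (16.2, -60.5). Then |AS| = |S − A| = 62.6.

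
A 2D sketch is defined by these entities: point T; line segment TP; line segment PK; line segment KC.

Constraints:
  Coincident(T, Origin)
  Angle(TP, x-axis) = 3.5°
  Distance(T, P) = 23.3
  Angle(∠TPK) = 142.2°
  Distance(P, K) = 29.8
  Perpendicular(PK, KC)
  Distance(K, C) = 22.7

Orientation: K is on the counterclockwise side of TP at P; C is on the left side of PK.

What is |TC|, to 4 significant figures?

48.94

T is at the origin; TP runs at 3.5° with length 23.3, so P = 23.3·(cos 3.5°, sin 3.5°) = (23.26, 1.422). ∠TPK = 142.2°, so PK runs at 3.5° + (180° − 142.2°) = 41.30° from the x-axis; with |PK| = 29.8, K = P + 29.8·(cos 41.30°, sin 41.30°) = (45.64, 21.09). PK ⟂ KC; with |KC| = 22.7 on the left of PK, C = K + 22.7·(-0.6600, 0.7513) = (30.66, 38.14). Then |TC| = |C − T| = 48.94.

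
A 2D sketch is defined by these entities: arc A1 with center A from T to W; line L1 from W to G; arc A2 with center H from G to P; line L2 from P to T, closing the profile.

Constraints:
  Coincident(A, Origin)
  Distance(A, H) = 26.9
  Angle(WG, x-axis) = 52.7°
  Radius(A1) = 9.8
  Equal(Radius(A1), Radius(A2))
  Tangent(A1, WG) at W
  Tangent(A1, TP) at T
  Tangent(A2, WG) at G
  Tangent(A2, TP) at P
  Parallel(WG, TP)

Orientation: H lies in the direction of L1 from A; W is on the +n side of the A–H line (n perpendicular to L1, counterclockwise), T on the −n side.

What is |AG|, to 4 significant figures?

28.63

The slot axis is L1's direction at 52.7°, so u = (cos 52.7°, sin 52.7°) = (0.6060, 0.7955) and n = (−sin 52.7°, cos 52.7°) = (-0.7955, 0.6060). A is at the origin and H lies 26.9 along u from A, so H = 26.9·u = (16.30, 21.40). Tangency of A1 to both parallel lines with radius 9.8 puts W and T at A ± 9.8·n: W = (-7.796, 5.939), T = (7.796, -5.939). Equal radii place G and P the same way about H: G = H + 9.8·n = (8.505, 27.34), P = H − 9.8·n = (24.10, 15.46). Then |AG| = |G − A| = 28.63.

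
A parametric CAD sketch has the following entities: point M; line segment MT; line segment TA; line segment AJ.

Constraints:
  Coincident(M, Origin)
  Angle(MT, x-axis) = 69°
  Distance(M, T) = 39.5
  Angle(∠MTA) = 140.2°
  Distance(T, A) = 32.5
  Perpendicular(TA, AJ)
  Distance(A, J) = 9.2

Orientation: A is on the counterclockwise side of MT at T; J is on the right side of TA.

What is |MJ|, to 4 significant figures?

71.69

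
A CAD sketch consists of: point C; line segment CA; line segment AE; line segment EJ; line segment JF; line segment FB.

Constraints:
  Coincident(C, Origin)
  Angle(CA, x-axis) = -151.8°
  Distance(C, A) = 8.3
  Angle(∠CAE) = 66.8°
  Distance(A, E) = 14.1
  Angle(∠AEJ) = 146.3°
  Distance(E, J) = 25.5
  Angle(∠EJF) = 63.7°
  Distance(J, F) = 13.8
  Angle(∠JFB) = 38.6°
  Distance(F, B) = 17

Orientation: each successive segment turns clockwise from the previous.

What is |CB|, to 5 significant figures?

26.407

∠EJF = 63.7° gives JF at -55.000° from the x-axis; with |JF| = 13.8, F = (11.617, 21.187). ∠JFB = 38.6° gives FB at 163.60° from the x-axis; with |FB| = 17.0, B = (-4.6910, 25.987). Then |CB| = |B − C| = 26.407.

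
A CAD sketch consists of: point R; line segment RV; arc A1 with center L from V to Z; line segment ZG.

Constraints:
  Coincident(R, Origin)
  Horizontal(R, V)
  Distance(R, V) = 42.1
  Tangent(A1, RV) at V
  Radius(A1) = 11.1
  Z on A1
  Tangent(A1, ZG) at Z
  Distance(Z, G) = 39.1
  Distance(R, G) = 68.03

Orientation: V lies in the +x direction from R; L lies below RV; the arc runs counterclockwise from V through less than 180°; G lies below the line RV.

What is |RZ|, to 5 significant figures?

34.842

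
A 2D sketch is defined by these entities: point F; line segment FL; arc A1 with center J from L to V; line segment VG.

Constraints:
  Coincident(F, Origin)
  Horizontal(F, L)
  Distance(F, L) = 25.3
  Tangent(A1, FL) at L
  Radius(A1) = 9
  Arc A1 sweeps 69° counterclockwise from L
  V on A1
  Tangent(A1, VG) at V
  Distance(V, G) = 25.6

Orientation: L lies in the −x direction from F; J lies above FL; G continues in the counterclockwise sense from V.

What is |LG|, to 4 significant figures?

34.49

On A1, L sits at bearing -90° from J; a 69° counterclockwise sweep puts V at bearing -21°, so V = J + 9.0·(cos -21°, sin -21°) = (-16.90, 5.775). The tangent condition forces JV to be normal to VG, so VG runs along (−sin -21°, cos -21°); with |VG| = 25.6, G = (-7.724, 29.67). Then |LG| = |G − L| = 34.49.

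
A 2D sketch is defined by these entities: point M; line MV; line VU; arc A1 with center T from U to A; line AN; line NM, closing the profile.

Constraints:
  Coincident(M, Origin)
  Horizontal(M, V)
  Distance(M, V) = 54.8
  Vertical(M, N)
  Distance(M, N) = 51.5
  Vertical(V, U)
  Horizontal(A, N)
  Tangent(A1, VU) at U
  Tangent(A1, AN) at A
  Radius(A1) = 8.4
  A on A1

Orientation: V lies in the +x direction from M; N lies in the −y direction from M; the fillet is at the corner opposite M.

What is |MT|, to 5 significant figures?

63.329

M is at the origin; MV is horizontal with |MV| = 54.8 and V on the +x side, so V = (54.800, 0.0000). MN is vertical with |MN| = 51.5 and N on the −y side, so N = (0.0000, -51.500). The virtual corner opposite M is at (54.800, -51.500). A1 meets VU tangentially, so TU is at right angles to VU and A1 meets AN tangentially, so TA is at right angles to AN, with radius 8.4, so the center T sits 8.4 in from both sides at T = (46.400, -43.100). Then |MT| = |T − M| = 63.329.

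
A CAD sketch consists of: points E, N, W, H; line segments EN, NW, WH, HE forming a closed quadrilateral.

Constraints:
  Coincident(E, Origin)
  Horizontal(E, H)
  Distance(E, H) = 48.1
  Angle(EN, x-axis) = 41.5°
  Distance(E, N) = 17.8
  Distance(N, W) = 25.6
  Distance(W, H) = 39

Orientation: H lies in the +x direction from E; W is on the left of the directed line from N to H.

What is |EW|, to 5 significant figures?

43.046

E is at the origin; E and H share the same y with |EH| = 48.1 and H in +x, so H = (48.1, 0). EN runs at 41.5° with |EN| = 17.8, so N = (13.331, 11.795). W is determined by |NW| = 25.6 and |WH| = 39.0 together: it lies at the intersection of circle(N, 25.6) and circle(H, 39.0). With |NH| = 36.715, the foot of the radical line on NH is 6.5686 from N and the perpendicular offset is √(25.6² − 6.5686²) = 24.743. Taking the left-of-NH solution: W = (27.501, 33.116).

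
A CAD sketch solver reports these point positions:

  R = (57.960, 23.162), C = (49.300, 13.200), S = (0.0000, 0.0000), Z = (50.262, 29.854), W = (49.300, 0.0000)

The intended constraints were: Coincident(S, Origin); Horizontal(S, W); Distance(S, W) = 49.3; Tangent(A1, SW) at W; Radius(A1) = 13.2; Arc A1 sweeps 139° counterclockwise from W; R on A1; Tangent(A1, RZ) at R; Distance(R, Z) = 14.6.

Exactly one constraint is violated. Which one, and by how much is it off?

Distance(R, Z) = 14.6 — off by 4.40.

S = (0.00, 0.00) ✓; S.y = 0.00, W.y = 0.00 ✓; |SW| = 49.30 ✓; ∠(CW, WS) = 90.00° ✓; |CW| = 13.20 ✓; bearing(C→R) − bearing(C→W) = 139.0° ✓; |CR| = 13.20 ✓; ∠(CR, RZ) = 90.00° ✓; |RZ| = 10.20 ✗.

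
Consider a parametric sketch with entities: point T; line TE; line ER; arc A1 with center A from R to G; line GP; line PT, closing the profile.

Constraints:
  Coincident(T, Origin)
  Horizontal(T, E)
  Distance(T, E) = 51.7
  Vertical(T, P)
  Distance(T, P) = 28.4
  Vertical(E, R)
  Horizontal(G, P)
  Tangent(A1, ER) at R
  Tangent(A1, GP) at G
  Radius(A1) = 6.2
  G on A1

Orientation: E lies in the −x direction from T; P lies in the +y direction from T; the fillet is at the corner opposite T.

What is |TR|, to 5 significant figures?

56.265

T is at the origin; TE is horizontal with |TE| = 51.7 and E on the −x side, so E = (-51.700, 0.0000). T and P share the same x with |TP| = 28.4 and P on the +y side, so P = (0.0000, 28.400). The virtual corner opposite T is at (-51.700, 28.400). The tangent condition forces AR to be normal to ER and tangency of A1 to GP means the radius AG is perpendicular to GP, with radius 6.2, so the center A sits 6.2 in from both sides at A = (-45.500, 22.200). That places the tangent points at R = (-51.700, 22.200) on ER and G = (-45.500, 28.400) on GP. Then |TR| = |R − T| = 56.265.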